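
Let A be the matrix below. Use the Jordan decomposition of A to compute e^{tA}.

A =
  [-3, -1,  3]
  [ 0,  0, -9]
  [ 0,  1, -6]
e^{tA} =
  [exp(-3*t), -t*exp(-3*t), 3*t*exp(-3*t)]
  [0, 3*t*exp(-3*t) + exp(-3*t), -9*t*exp(-3*t)]
  [0, t*exp(-3*t), -3*t*exp(-3*t) + exp(-3*t)]

Strategy: write A = P · J · P⁻¹ where J is a Jordan canonical form, so e^{tA} = P · e^{tJ} · P⁻¹, and e^{tJ} can be computed block-by-block.

A has Jordan form
J =
  [-3,  1,  0]
  [ 0, -3,  0]
  [ 0,  0, -3]
(up to reordering of blocks).

Per-block formulas:
  For a 1×1 block at λ = -3: exp(t · [-3]) = [e^(-3t)].
  For a 2×2 Jordan block J_2(-3): exp(t · J_2(-3)) = e^(-3t)·(I + t·N), where N is the 2×2 nilpotent shift.

After assembling e^{tJ} and conjugating by P, we get:

e^{tA} =
  [exp(-3*t), -t*exp(-3*t), 3*t*exp(-3*t)]
  [0, 3*t*exp(-3*t) + exp(-3*t), -9*t*exp(-3*t)]
  [0, t*exp(-3*t), -3*t*exp(-3*t) + exp(-3*t)]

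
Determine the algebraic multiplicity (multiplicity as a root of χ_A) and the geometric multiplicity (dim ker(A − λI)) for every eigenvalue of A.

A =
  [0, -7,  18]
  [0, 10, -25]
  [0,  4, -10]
λ = 0: alg = 3, geom = 1

Step 1 — factor the characteristic polynomial to read off the algebraic multiplicities:
  χ_A(x) = x^3

Step 2 — compute geometric multiplicities via the rank-nullity identity g(λ) = n − rank(A − λI):
  rank(A − (0)·I) = 2, so dim ker(A − (0)·I) = n − 2 = 1

Summary:
  λ = 0: algebraic multiplicity = 3, geometric multiplicity = 1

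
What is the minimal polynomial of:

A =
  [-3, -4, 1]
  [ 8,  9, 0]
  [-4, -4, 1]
x^3 - 7*x^2 + 15*x - 9

The characteristic polynomial is χ_A(x) = (x - 3)^2*(x - 1), so the eigenvalues are known. The minimal polynomial is
  m_A(x) = Π_λ (x − λ)^{k_λ}
where k_λ is the size of the *largest* Jordan block for λ (equivalently, the smallest k with (A − λI)^k v = 0 for every generalised eigenvector v of λ).

  λ = 1: largest Jordan block has size 1, contributing (x − 1)
  λ = 3: largest Jordan block has size 2, contributing (x − 3)^2

So m_A(x) = (x - 3)^2*(x - 1) = x^3 - 7*x^2 + 15*x - 9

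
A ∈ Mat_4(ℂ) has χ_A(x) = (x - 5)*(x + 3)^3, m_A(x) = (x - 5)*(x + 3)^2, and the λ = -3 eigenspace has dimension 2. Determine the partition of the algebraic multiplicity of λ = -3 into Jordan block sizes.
Block sizes for λ = -3: [2, 1]

Step 1 — from the characteristic polynomial, algebraic multiplicity of λ = -3 is 3. From dim ker(A − (-3)·I) = 2, there are exactly 2 Jordan blocks for λ = -3.
Step 2 — from the minimal polynomial, the factor (x + 3)^2 tells us the largest block for λ = -3 has size 2.
Step 3 — with total size 3, 2 blocks, and largest block 2, the block sizes (in nonincreasing order) are [2, 1].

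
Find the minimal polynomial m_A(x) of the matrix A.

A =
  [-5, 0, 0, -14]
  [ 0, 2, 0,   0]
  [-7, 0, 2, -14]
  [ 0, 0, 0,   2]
x^2 + 3*x - 10

The characteristic polynomial is χ_A(x) = (x - 2)^3*(x + 5), so the eigenvalues are known. The minimal polynomial is
  m_A(x) = Π_λ (x − λ)^{k_λ}
where k_λ is the size of the *largest* Jordan block for λ (equivalently, the smallest k with (A − λI)^k v = 0 for every generalised eigenvector v of λ).

  λ = -5: largest Jordan block has size 1, contributing (x + 5)
  λ = 2: largest Jordan block has size 1, contributing (x − 2)

So m_A(x) = (x - 2)*(x + 5) = x^2 + 3*x - 10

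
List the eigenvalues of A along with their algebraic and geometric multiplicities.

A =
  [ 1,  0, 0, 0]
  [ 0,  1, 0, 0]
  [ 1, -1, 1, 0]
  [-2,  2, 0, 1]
λ = 1: alg = 4, geom = 3

Step 1 — factor the characteristic polynomial to read off the algebraic multiplicities:
  χ_A(x) = (x - 1)^4

Step 2 — compute geometric multiplicities via the rank-nullity identity g(λ) = n − rank(A − λI):
  rank(A − (1)·I) = 1, so dim ker(A − (1)·I) = n − 1 = 3

Summary:
  λ = 1: algebraic multiplicity = 4, geometric multiplicity = 3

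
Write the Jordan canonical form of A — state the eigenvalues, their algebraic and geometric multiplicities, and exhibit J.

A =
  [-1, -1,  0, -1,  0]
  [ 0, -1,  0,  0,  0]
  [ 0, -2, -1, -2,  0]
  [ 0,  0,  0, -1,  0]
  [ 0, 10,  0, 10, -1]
J_2(-1) ⊕ J_1(-1) ⊕ J_1(-1) ⊕ J_1(-1)

The characteristic polynomial is
  det(x·I − A) = x^5 + 5*x^4 + 10*x^3 + 10*x^2 + 5*x + 1 = (x + 1)^5

Eigenvalues and multiplicities (the geometric multiplicity of λ is n − rank(A − λI), which equals the number of Jordan blocks for λ):
  λ = -1: algebraic multiplicity = 5, geometric multiplicity = 4

Determining the block sizes for each eigenvalue:
  λ = -1: 4 blocks summing to 5 forces exactly one block of size 2 and the rest size 1 → block sizes [2, 1, 1, 1]

Assembling the blocks gives a Jordan form
J =
  [-1,  1,  0,  0,  0]
  [ 0, -1,  0,  0,  0]
  [ 0,  0, -1,  0,  0]
  [ 0,  0,  0, -1,  0]
  [ 0,  0,  0,  0, -1]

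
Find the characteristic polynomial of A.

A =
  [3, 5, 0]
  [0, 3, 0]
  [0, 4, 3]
x^3 - 9*x^2 + 27*x - 27

Expanding det(x·I − A) (e.g. by cofactor expansion or by noting that A is similar to its Jordan form J, which has the same characteristic polynomial as A) gives
  χ_A(x) = x^3 - 9*x^2 + 27*x - 27
which factors as (x - 3)^3. The eigenvalues (with algebraic multiplicities) are λ = 3 with multiplicity 3.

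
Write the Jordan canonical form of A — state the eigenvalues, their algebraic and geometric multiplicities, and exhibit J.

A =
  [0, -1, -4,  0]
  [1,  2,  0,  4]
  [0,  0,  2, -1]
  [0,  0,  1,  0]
J_2(1) ⊕ J_2(1)

The characteristic polynomial is
  det(x·I − A) = x^4 - 4*x^3 + 6*x^2 - 4*x + 1 = (x - 1)^4

Eigenvalues and multiplicities (the geometric multiplicity of λ is n − rank(A − λI), which equals the number of Jordan blocks for λ):
  λ = 1: algebraic multiplicity = 4, geometric multiplicity = 2

Determining the block sizes for each eigenvalue:
  λ = 1: with am = 4 and gm = 2, the partition is not yet determined (e.g. several partitions of 4 into 2 parts exist). Let N = A − (1)·I. Computing rank(N^1) = 2, rank(N^2) = 0; the number of blocks of size ≥ j is rank(N^{j−1}) − rank(N^j), giving [2, 2]. So we have 2 block(s) of size 2 → block sizes [2, 2]

Assembling the blocks gives a Jordan form
J =
  [1, 1, 0, 0]
  [0, 1, 0, 0]
  [0, 0, 1, 1]
  [0, 0, 0, 1]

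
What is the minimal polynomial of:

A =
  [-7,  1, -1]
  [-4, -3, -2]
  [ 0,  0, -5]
x^2 + 10*x + 25

The characteristic polynomial is χ_A(x) = (x + 5)^3, so the eigenvalues are known. The minimal polynomial is
  m_A(x) = Π_λ (x − λ)^{k_λ}
where k_λ is the size of the *largest* Jordan block for λ (equivalently, the smallest k with (A − λI)^k v = 0 for every generalised eigenvector v of λ).

  λ = -5: largest Jordan block has size 2, contributing (x + 5)^2

So m_A(x) = (x + 5)^2 = x^2 + 10*x + 25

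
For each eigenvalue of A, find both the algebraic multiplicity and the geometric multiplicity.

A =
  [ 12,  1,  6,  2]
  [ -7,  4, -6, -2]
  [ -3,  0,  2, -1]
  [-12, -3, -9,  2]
λ = 5: alg = 4, geom = 2

Step 1 — factor the characteristic polynomial to read off the algebraic multiplicities:
  χ_A(x) = (x - 5)^4

Step 2 — compute geometric multiplicities via the rank-nullity identity g(λ) = n − rank(A − λI):
  rank(A − (5)·I) = 2, so dim ker(A − (5)·I) = n − 2 = 2

Summary:
  λ = 5: algebraic multiplicity = 4, geometric multiplicity = 2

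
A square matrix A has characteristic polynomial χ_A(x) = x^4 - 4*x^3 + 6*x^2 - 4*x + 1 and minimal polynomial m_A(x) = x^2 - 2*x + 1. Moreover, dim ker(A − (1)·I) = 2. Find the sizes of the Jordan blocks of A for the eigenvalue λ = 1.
Block sizes for λ = 1: [2, 2]

Step 1 — from the characteristic polynomial, algebraic multiplicity of λ = 1 is 4. From dim ker(A − (1)·I) = 2, there are exactly 2 Jordan blocks for λ = 1.
Step 2 — from the minimal polynomial, the factor (x − 1)^2 tells us the largest block for λ = 1 has size 2.
Step 3 — with total size 4, 2 blocks, and largest block 2, the block sizes (in nonincreasing order) are [2, 2].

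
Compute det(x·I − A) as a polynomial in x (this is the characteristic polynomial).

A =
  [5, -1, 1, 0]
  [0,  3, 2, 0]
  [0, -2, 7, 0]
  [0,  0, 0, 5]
x^4 - 20*x^3 + 150*x^2 - 500*x + 625

Expanding det(x·I − A) (e.g. by cofactor expansion or by noting that A is similar to its Jordan form J, which has the same characteristic polynomial as A) gives
  χ_A(x) = x^4 - 20*x^3 + 150*x^2 - 500*x + 625
which factors as (x - 5)^4. The eigenvalues (with algebraic multiplicities) are λ = 5 with multiplicity 4.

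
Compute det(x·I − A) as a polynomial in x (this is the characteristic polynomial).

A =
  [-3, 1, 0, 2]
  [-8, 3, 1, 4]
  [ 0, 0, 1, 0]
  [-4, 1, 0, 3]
x^4 - 4*x^3 + 6*x^2 - 4*x + 1

Expanding det(x·I − A) (e.g. by cofactor expansion or by noting that A is similar to its Jordan form J, which has the same characteristic polynomial as A) gives
  χ_A(x) = x^4 - 4*x^3 + 6*x^2 - 4*x + 1
which factors as (x - 1)^4. The eigenvalues (with algebraic multiplicities) are λ = 1 with multiplicity 4.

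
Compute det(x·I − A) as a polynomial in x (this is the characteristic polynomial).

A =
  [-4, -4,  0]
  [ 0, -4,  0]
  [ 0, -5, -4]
x^3 + 12*x^2 + 48*x + 64

Expanding det(x·I − A) (e.g. by cofactor expansion or by noting that A is similar to its Jordan form J, which has the same characteristic polynomial as A) gives
  χ_A(x) = x^3 + 12*x^2 + 48*x + 64
which factors as (x + 4)^3. The eigenvalues (with algebraic multiplicities) are λ = -4 with multiplicity 3.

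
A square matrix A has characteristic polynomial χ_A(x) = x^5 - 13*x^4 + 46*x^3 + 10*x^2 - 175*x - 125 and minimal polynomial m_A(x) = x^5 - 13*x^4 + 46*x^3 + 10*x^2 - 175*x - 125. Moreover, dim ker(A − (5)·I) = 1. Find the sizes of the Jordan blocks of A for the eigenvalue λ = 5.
Block sizes for λ = 5: [3]

Step 1 — from the characteristic polynomial, algebraic multiplicity of λ = 5 is 3. From dim ker(A − (5)·I) = 1, there are exactly 1 Jordan blocks for λ = 5.
Step 2 — from the minimal polynomial, the factor (x − 5)^3 tells us the largest block for λ = 5 has size 3.
Step 3 — with total size 3, 1 blocks, and largest block 3, the block sizes (in nonincreasing order) are [3].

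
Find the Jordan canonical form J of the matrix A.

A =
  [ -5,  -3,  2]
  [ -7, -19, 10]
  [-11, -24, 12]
J_3(-4)

The characteristic polynomial is
  det(x·I − A) = x^3 + 12*x^2 + 48*x + 64 = (x + 4)^3

Eigenvalues and multiplicities (the geometric multiplicity of λ is n − rank(A − λI), which equals the number of Jordan blocks for λ):
  λ = -4: algebraic multiplicity = 3, geometric multiplicity = 1

Determining the block sizes for each eigenvalue:
  λ = -4: one block (gm = 1), so the single block has size am = 3 → block sizes [3]

Assembling the blocks gives a Jordan form
J =
  [-4,  1,  0]
  [ 0, -4,  1]
  [ 0,  0, -4]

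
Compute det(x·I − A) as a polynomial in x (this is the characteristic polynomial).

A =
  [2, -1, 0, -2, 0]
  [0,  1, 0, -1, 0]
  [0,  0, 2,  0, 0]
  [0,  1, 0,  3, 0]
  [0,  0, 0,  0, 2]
x^5 - 10*x^4 + 40*x^3 - 80*x^2 + 80*x - 32

Expanding det(x·I − A) (e.g. by cofactor expansion or by noting that A is similar to its Jordan form J, which has the same characteristic polynomial as A) gives
  χ_A(x) = x^5 - 10*x^4 + 40*x^3 - 80*x^2 + 80*x - 32
which factors as (x - 2)^5. The eigenvalues (with algebraic multiplicities) are λ = 2 with multiplicity 5.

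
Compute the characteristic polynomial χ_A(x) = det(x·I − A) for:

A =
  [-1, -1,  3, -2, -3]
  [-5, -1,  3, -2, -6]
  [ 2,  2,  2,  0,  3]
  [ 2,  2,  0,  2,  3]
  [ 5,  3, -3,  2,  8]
x^5 - 10*x^4 + 40*x^3 - 80*x^2 + 80*x - 32

Expanding det(x·I − A) (e.g. by cofactor expansion or by noting that A is similar to its Jordan form J, which has the same characteristic polynomial as A) gives
  χ_A(x) = x^5 - 10*x^4 + 40*x^3 - 80*x^2 + 80*x - 32
which factors as (x - 2)^5. The eigenvalues (with algebraic multiplicities) are λ = 2 with multiplicity 5.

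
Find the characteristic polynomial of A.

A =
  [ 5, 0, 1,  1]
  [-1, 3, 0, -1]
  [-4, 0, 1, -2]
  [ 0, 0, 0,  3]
x^4 - 12*x^3 + 54*x^2 - 108*x + 81

Expanding det(x·I − A) (e.g. by cofactor expansion or by noting that A is similar to its Jordan form J, which has the same characteristic polynomial as A) gives
  χ_A(x) = x^4 - 12*x^3 + 54*x^2 - 108*x + 81
which factors as (x - 3)^4. The eigenvalues (with algebraic multiplicities) are λ = 3 with multiplicity 4.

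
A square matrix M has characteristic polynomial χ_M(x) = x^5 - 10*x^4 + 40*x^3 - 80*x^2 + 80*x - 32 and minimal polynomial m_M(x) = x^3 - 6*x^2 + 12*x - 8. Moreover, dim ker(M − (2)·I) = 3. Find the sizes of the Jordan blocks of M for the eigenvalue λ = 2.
Block sizes for λ = 2: [3, 1, 1]

Step 1 — from the characteristic polynomial, algebraic multiplicity of λ = 2 is 5. From dim ker(M − (2)·I) = 3, there are exactly 3 Jordan blocks for λ = 2.
Step 2 — from the minimal polynomial, the factor (x − 2)^3 tells us the largest block for λ = 2 has size 3.
Step 3 — with total size 5, 3 blocks, and largest block 3, the block sizes (in nonincreasing order) are [3, 1, 1].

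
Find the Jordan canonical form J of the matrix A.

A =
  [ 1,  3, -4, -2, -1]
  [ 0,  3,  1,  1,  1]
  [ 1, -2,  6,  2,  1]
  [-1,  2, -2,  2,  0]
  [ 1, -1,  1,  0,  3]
J_3(3) ⊕ J_2(3)

The characteristic polynomial is
  det(x·I − A) = x^5 - 15*x^4 + 90*x^3 - 270*x^2 + 405*x - 243 = (x - 3)^5

Eigenvalues and multiplicities (the geometric multiplicity of λ is n − rank(A − λI), which equals the number of Jordan blocks for λ):
  λ = 3: algebraic multiplicity = 5, geometric multiplicity = 2

Determining the block sizes for each eigenvalue:
  λ = 3: with am = 5 and gm = 2, the partition is not yet determined (e.g. several partitions of 5 into 2 parts exist). Let N = A − (3)·I. Computing rank(N^1) = 3, rank(N^2) = 1, rank(N^3) = 0; the number of blocks of size ≥ j is rank(N^{j−1}) − rank(N^j), giving [2, 2, 1]. So we have 1 block(s) of size 3, 1 block(s) of size 2 → block sizes [3, 2]

Assembling the blocks gives a Jordan form
J =
  [3, 1, 0, 0, 0]
  [0, 3, 1, 0, 0]
  [0, 0, 3, 0, 0]
  [0, 0, 0, 3, 1]
  [0, 0, 0, 0, 3]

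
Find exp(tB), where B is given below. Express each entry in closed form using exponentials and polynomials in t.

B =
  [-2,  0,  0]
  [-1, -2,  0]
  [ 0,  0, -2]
e^{tB} =
  [exp(-2*t), 0, 0]
  [-t*exp(-2*t), exp(-2*t), 0]
  [0, 0, exp(-2*t)]

Strategy: write B = P · J · P⁻¹ where J is a Jordan canonical form, so e^{tB} = P · e^{tJ} · P⁻¹, and e^{tJ} can be computed block-by-block.

B has Jordan form
J =
  [-2,  1,  0]
  [ 0, -2,  0]
  [ 0,  0, -2]
(up to reordering of blocks).

Per-block formulas:
  For a 1×1 block at λ = -2: exp(t · [-2]) = [e^(-2t)].
  For a 2×2 Jordan block J_2(-2): exp(t · J_2(-2)) = e^(-2t)·(I + t·N), where N is the 2×2 nilpotent shift.

After assembling e^{tJ} and conjugating by P, we get:

e^{tB} =
  [exp(-2*t), 0, 0]
  [-t*exp(-2*t), exp(-2*t), 0]
  [0, 0, exp(-2*t)]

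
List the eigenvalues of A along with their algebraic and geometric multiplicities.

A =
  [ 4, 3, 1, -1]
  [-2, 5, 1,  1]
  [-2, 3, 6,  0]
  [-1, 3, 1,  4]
λ = 4: alg = 1, geom = 1; λ = 5: alg = 3, geom = 1

Step 1 — factor the characteristic polynomial to read off the algebraic multiplicities:
  χ_A(x) = (x - 5)^3*(x - 4)

Step 2 — compute geometric multiplicities via the rank-nullity identity g(λ) = n − rank(A − λI):
  rank(A − (4)·I) = 3, so dim ker(A − (4)·I) = n − 3 = 1
  rank(A − (5)·I) = 3, so dim ker(A − (5)·I) = n − 3 = 1

Summary:
  λ = 4: algebraic multiplicity = 1, geometric multiplicity = 1
  λ = 5: algebraic multiplicity = 3, geometric multiplicity = 1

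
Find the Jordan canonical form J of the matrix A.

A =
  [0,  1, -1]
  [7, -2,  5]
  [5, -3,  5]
J_3(1)

The characteristic polynomial is
  det(x·I − A) = x^3 - 3*x^2 + 3*x - 1 = (x - 1)^3

Eigenvalues and multiplicities (the geometric multiplicity of λ is n − rank(A − λI), which equals the number of Jordan blocks for λ):
  λ = 1: algebraic multiplicity = 3, geometric multiplicity = 1

Determining the block sizes for each eigenvalue:
  λ = 1: one block (gm = 1), so the single block has size am = 3 → block sizes [3]

Assembling the blocks gives a Jordan form
J =
  [1, 1, 0]
  [0, 1, 1]
  [0, 0, 1]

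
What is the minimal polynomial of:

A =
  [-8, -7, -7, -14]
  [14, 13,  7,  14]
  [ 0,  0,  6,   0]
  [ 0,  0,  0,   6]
x^2 - 5*x - 6

The characteristic polynomial is χ_A(x) = (x - 6)^3*(x + 1), so the eigenvalues are known. The minimal polynomial is
  m_A(x) = Π_λ (x − λ)^{k_λ}
where k_λ is the size of the *largest* Jordan block for λ (equivalently, the smallest k with (A − λI)^k v = 0 for every generalised eigenvector v of λ).

  λ = -1: largest Jordan block has size 1, contributing (x + 1)
  λ = 6: largest Jordan block has size 1, contributing (x − 6)

So m_A(x) = (x - 6)*(x + 1) = x^2 - 5*x - 6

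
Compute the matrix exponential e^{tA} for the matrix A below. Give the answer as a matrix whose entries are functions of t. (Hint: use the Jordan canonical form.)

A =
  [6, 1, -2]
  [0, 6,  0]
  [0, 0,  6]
e^{tA} =
  [exp(6*t), t*exp(6*t), -2*t*exp(6*t)]
  [0, exp(6*t), 0]
  [0, 0, exp(6*t)]

Strategy: write A = P · J · P⁻¹ where J is a Jordan canonical form, so e^{tA} = P · e^{tJ} · P⁻¹, and e^{tJ} can be computed block-by-block.

A has Jordan form
J =
  [6, 1, 0]
  [0, 6, 0]
  [0, 0, 6]
(up to reordering of blocks).

Per-block formulas:
  For a 2×2 Jordan block J_2(6): exp(t · J_2(6)) = e^(6t)·(I + t·N), where N is the 2×2 nilpotent shift.
  For a 1×1 block at λ = 6: exp(t · [6]) = [e^(6t)].

After assembling e^{tJ} and conjugating by P, we get:

e^{tA} =
  [exp(6*t), t*exp(6*t), -2*t*exp(6*t)]
  [0, exp(6*t), 0]
  [0, 0, exp(6*t)]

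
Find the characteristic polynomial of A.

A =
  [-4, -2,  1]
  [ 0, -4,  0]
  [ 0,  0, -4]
x^3 + 12*x^2 + 48*x + 64

Expanding det(x·I − A) (e.g. by cofactor expansion or by noting that A is similar to its Jordan form J, which has the same characteristic polynomial as A) gives
  χ_A(x) = x^3 + 12*x^2 + 48*x + 64
which factors as (x + 4)^3. The eigenvalues (with algebraic multiplicities) are λ = -4 with multiplicity 3.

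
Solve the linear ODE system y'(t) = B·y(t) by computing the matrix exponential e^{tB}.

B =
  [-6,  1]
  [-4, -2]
e^{tB} =
  [-2*t*exp(-4*t) + exp(-4*t), t*exp(-4*t)]
  [-4*t*exp(-4*t), 2*t*exp(-4*t) + exp(-4*t)]

Strategy: write B = P · J · P⁻¹ where J is a Jordan canonical form, so e^{tB} = P · e^{tJ} · P⁻¹, and e^{tJ} can be computed block-by-block.

B has Jordan form
J =
  [-4,  1]
  [ 0, -4]
(up to reordering of blocks).

Per-block formulas:
  For a 2×2 Jordan block J_2(-4): exp(t · J_2(-4)) = e^(-4t)·(I + t·N), where N is the 2×2 nilpotent shift.

After assembling e^{tJ} and conjugating by P, we get:

e^{tB} =
  [-2*t*exp(-4*t) + exp(-4*t), t*exp(-4*t)]
  [-4*t*exp(-4*t), 2*t*exp(-4*t) + exp(-4*t)]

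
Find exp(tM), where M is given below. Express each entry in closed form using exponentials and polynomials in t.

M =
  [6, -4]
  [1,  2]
e^{tM} =
  [2*t*exp(4*t) + exp(4*t), -4*t*exp(4*t)]
  [t*exp(4*t), -2*t*exp(4*t) + exp(4*t)]

Strategy: write M = P · J · P⁻¹ where J is a Jordan canonical form, so e^{tM} = P · e^{tJ} · P⁻¹, and e^{tJ} can be computed block-by-block.

M has Jordan form
J =
  [4, 1]
  [0, 4]
(up to reordering of blocks).

Per-block formulas:
  For a 2×2 Jordan block J_2(4): exp(t · J_2(4)) = e^(4t)·(I + t·N), where N is the 2×2 nilpotent shift.

After assembling e^{tJ} and conjugating by P, we get:

e^{tM} =
  [2*t*exp(4*t) + exp(4*t), -4*t*exp(4*t)]
  [t*exp(4*t), -2*t*exp(4*t) + exp(4*t)]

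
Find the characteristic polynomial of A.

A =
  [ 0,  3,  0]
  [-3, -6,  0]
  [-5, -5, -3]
x^3 + 9*x^2 + 27*x + 27

Expanding det(x·I − A) (e.g. by cofactor expansion or by noting that A is similar to its Jordan form J, which has the same characteristic polynomial as A) gives
  χ_A(x) = x^3 + 9*x^2 + 27*x + 27
which factors as (x + 3)^3. The eigenvalues (with algebraic multiplicities) are λ = -3 with multiplicity 3.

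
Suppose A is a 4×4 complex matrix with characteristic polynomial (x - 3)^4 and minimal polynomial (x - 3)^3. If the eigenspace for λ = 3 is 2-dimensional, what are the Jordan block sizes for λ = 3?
Block sizes for λ = 3: [3, 1]

Step 1 — from the characteristic polynomial, algebraic multiplicity of λ = 3 is 4. From dim ker(A − (3)·I) = 2, there are exactly 2 Jordan blocks for λ = 3.
Step 2 — from the minimal polynomial, the factor (x − 3)^3 tells us the largest block for λ = 3 has size 3.
Step 3 — with total size 4, 2 blocks, and largest block 3, the block sizes (in nonincreasing order) are [3, 1].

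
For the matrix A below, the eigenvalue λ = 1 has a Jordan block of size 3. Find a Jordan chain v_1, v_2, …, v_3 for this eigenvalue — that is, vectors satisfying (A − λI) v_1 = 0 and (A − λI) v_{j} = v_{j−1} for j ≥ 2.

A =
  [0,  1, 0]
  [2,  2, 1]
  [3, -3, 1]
A Jordan chain for λ = 1 of length 3:
v_1 = (3, 3, -9)ᵀ
v_2 = (-1, 2, 3)ᵀ
v_3 = (1, 0, 0)ᵀ

Let N = A − (1)·I. We want v_3 with N^3 v_3 = 0 but N^2 v_3 ≠ 0; then v_{j-1} := N · v_j for j = 3, …, 2.

Pick v_3 = (1, 0, 0)ᵀ.
Then v_2 = N · v_3 = (-1, 2, 3)ᵀ.
Then v_1 = N · v_2 = (3, 3, -9)ᵀ.

Sanity check: (A − (1)·I) v_1 = (0, 0, 0)ᵀ = 0. ✓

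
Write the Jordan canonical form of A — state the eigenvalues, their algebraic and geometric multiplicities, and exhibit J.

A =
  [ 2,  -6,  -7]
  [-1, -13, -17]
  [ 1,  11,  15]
J_1(-2) ⊕ J_2(3)

The characteristic polynomial is
  det(x·I − A) = x^3 - 4*x^2 - 3*x + 18 = (x - 3)^2*(x + 2)

Eigenvalues and multiplicities (the geometric multiplicity of λ is n − rank(A − λI), which equals the number of Jordan blocks for λ):
  λ = -2: algebraic multiplicity = 1, geometric multiplicity = 1
  λ = 3: algebraic multiplicity = 2, geometric multiplicity = 1

Determining the block sizes for each eigenvalue:
  λ = -2: one block (gm = 1), so the single block has size am = 1 → block sizes [1]
  λ = 3: one block (gm = 1), so the single block has size am = 2 → block sizes [2]

Assembling the blocks gives a Jordan form
J =
  [-2, 0, 0]
  [ 0, 3, 1]
  [ 0, 0, 3]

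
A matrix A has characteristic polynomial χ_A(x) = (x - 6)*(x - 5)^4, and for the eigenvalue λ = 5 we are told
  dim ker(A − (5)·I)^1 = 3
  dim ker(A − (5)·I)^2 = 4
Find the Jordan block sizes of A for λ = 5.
Block sizes for λ = 5: [2, 1, 1]

From the dimensions of kernels of powers, the number of Jordan blocks of size at least j is d_j − d_{j−1} where d_j = dim ker(N^j) (with d_0 = 0). Computing the differences gives [3, 1].
The number of blocks of size exactly k is (#blocks of size ≥ k) − (#blocks of size ≥ k + 1), so the partition is: 2 block(s) of size 1, 1 block(s) of size 2.
In nonincreasing order the block sizes are [2, 1, 1].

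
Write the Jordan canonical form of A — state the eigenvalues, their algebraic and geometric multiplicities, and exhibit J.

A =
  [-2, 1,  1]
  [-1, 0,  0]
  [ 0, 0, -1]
J_3(-1)

The characteristic polynomial is
  det(x·I − A) = x^3 + 3*x^2 + 3*x + 1 = (x + 1)^3

Eigenvalues and multiplicities (the geometric multiplicity of λ is n − rank(A − λI), which equals the number of Jordan blocks for λ):
  λ = -1: algebraic multiplicity = 3, geometric multiplicity = 1

Determining the block sizes for each eigenvalue:
  λ = -1: one block (gm = 1), so the single block has size am = 3 → block sizes [3]

Assembling the blocks gives a Jordan form
J =
  [-1,  1,  0]
  [ 0, -1,  1]
  [ 0,  0, -1]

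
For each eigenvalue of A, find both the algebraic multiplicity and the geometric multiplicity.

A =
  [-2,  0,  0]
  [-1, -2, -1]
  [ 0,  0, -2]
λ = -2: alg = 3, geom = 2

Step 1 — factor the characteristic polynomial to read off the algebraic multiplicities:
  χ_A(x) = (x + 2)^3

Step 2 — compute geometric multiplicities via the rank-nullity identity g(λ) = n − rank(A − λI):
  rank(A − (-2)·I) = 1, so dim ker(A − (-2)·I) = n − 1 = 2

Summary:
  λ = -2: algebraic multiplicity = 3, geometric multiplicity = 2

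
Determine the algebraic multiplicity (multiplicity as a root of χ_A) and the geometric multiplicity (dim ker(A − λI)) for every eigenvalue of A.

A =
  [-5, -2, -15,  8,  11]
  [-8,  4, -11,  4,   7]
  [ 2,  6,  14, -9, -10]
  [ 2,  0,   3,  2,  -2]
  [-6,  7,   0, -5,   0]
λ = 3: alg = 5, geom = 2

Step 1 — factor the characteristic polynomial to read off the algebraic multiplicities:
  χ_A(x) = (x - 3)^5

Step 2 — compute geometric multiplicities via the rank-nullity identity g(λ) = n − rank(A − λI):
  rank(A − (3)·I) = 3, so dim ker(A − (3)·I) = n − 3 = 2

Summary:
  λ = 3: algebraic multiplicity = 5, geometric multiplicity = 2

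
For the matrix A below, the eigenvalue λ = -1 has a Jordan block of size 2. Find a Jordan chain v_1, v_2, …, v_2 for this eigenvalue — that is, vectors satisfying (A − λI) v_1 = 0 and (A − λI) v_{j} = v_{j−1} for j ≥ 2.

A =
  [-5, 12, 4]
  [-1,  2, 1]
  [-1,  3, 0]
A Jordan chain for λ = -1 of length 2:
v_1 = (-4, -1, -1)ᵀ
v_2 = (1, 0, 0)ᵀ

Let N = A − (-1)·I. We want v_2 with N^2 v_2 = 0 but N^1 v_2 ≠ 0; then v_{j-1} := N · v_j for j = 2, …, 2.

Pick v_2 = (1, 0, 0)ᵀ.
Then v_1 = N · v_2 = (-4, -1, -1)ᵀ.

Sanity check: (A − (-1)·I) v_1 = (0, 0, 0)ᵀ = 0. ✓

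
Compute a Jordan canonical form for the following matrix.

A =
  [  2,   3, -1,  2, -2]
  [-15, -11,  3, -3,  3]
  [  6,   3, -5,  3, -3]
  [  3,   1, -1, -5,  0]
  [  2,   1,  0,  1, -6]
J_2(-5) ⊕ J_2(-5) ⊕ J_1(-5)

The characteristic polynomial is
  det(x·I − A) = x^5 + 25*x^4 + 250*x^3 + 1250*x^2 + 3125*x + 3125 = (x + 5)^5

Eigenvalues and multiplicities (the geometric multiplicity of λ is n − rank(A − λI), which equals the number of Jordan blocks for λ):
  λ = -5: algebraic multiplicity = 5, geometric multiplicity = 3

Determining the block sizes for each eigenvalue:
  λ = -5: with am = 5 and gm = 3, the partition is not yet determined (e.g. several partitions of 5 into 3 parts exist). Let N = A − (-5)·I. Computing rank(N^1) = 2, rank(N^2) = 0; the number of blocks of size ≥ j is rank(N^{j−1}) − rank(N^j), giving [3, 2]. So we have 2 block(s) of size 2, 1 block(s) of size 1 → block sizes [2, 2, 1]

Assembling the blocks gives a Jordan form
J =
  [-5,  1,  0,  0,  0]
  [ 0, -5,  0,  0,  0]
  [ 0,  0, -5,  1,  0]
  [ 0,  0,  0, -5,  0]
  [ 0,  0,  0,  0, -5]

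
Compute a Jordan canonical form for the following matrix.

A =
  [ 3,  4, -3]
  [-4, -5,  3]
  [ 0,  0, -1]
J_2(-1) ⊕ J_1(-1)

The characteristic polynomial is
  det(x·I − A) = x^3 + 3*x^2 + 3*x + 1 = (x + 1)^3

Eigenvalues and multiplicities (the geometric multiplicity of λ is n − rank(A − λI), which equals the number of Jordan blocks for λ):
  λ = -1: algebraic multiplicity = 3, geometric multiplicity = 2

Determining the block sizes for each eigenvalue:
  λ = -1: 2 blocks summing to 3 forces exactly one block of size 2 and the rest size 1 → block sizes [2, 1]

Assembling the blocks gives a Jordan form
J =
  [-1,  1,  0]
  [ 0, -1,  0]
  [ 0,  0, -1]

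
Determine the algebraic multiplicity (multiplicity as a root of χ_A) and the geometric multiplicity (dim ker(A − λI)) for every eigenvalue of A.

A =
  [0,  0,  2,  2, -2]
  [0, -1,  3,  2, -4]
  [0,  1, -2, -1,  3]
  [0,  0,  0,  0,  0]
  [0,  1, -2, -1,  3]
λ = 0: alg = 5, geom = 3

Step 1 — factor the characteristic polynomial to read off the algebraic multiplicities:
  χ_A(x) = x^5

Step 2 — compute geometric multiplicities via the rank-nullity identity g(λ) = n − rank(A − λI):
  rank(A − (0)·I) = 2, so dim ker(A − (0)·I) = n − 2 = 3

Summary:
  λ = 0: algebraic multiplicity = 5, geometric multiplicity = 3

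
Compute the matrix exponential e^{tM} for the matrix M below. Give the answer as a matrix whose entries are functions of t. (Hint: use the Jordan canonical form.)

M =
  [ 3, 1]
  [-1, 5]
e^{tM} =
  [-t*exp(4*t) + exp(4*t), t*exp(4*t)]
  [-t*exp(4*t), t*exp(4*t) + exp(4*t)]

Strategy: write M = P · J · P⁻¹ where J is a Jordan canonical form, so e^{tM} = P · e^{tJ} · P⁻¹, and e^{tJ} can be computed block-by-block.

M has Jordan form
J =
  [4, 1]
  [0, 4]
(up to reordering of blocks).

Per-block formulas:
  For a 2×2 Jordan block J_2(4): exp(t · J_2(4)) = e^(4t)·(I + t·N), where N is the 2×2 nilpotent shift.

After assembling e^{tJ} and conjugating by P, we get:

e^{tM} =
  [-t*exp(4*t) + exp(4*t), t*exp(4*t)]
  [-t*exp(4*t), t*exp(4*t) + exp(4*t)]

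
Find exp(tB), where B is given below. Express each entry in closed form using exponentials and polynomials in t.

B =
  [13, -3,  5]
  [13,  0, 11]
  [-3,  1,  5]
e^{tB} =
  [-5*t^2*exp(6*t)/2 + 7*t*exp(6*t) + exp(6*t), t^2*exp(6*t) - 3*t*exp(6*t), -3*t^2*exp(6*t)/2 + 5*t*exp(6*t)]
  [-10*t^2*exp(6*t) + 13*t*exp(6*t), 4*t^2*exp(6*t) - 6*t*exp(6*t) + exp(6*t), -6*t^2*exp(6*t) + 11*t*exp(6*t)]
  [-5*t^2*exp(6*t)/2 - 3*t*exp(6*t), t^2*exp(6*t) + t*exp(6*t), -3*t^2*exp(6*t)/2 - t*exp(6*t) + exp(6*t)]

Strategy: write B = P · J · P⁻¹ where J is a Jordan canonical form, so e^{tB} = P · e^{tJ} · P⁻¹, and e^{tJ} can be computed block-by-block.

B has Jordan form
J =
  [6, 1, 0]
  [0, 6, 1]
  [0, 0, 6]
(up to reordering of blocks).

Per-block formulas:
  For a 3×3 Jordan block J_3(6): exp(t · J_3(6)) = e^(6t)·(I + t·N + (t^2/2)·N^2), where N is the 3×3 nilpotent shift.

After assembling e^{tJ} and conjugating by P, we get:

e^{tB} =
  [-5*t^2*exp(6*t)/2 + 7*t*exp(6*t) + exp(6*t), t^2*exp(6*t) - 3*t*exp(6*t), -3*t^2*exp(6*t)/2 + 5*t*exp(6*t)]
  [-10*t^2*exp(6*t) + 13*t*exp(6*t), 4*t^2*exp(6*t) - 6*t*exp(6*t) + exp(6*t), -6*t^2*exp(6*t) + 11*t*exp(6*t)]
  [-5*t^2*exp(6*t)/2 - 3*t*exp(6*t), t^2*exp(6*t) + t*exp(6*t), -3*t^2*exp(6*t)/2 - t*exp(6*t) + exp(6*t)]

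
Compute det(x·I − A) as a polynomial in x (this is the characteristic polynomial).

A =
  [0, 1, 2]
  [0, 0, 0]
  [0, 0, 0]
x^3

Expanding det(x·I − A) (e.g. by cofactor expansion or by noting that A is similar to its Jordan form J, which has the same characteristic polynomial as A) gives
  χ_A(x) = x^3
which factors as x^3. The eigenvalues (with algebraic multiplicities) are λ = 0 with multiplicity 3.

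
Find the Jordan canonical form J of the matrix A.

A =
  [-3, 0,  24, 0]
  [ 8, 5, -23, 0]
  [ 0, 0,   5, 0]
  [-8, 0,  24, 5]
J_1(-3) ⊕ J_2(5) ⊕ J_1(5)

The characteristic polynomial is
  det(x·I − A) = x^4 - 12*x^3 + 30*x^2 + 100*x - 375 = (x - 5)^3*(x + 3)

Eigenvalues and multiplicities (the geometric multiplicity of λ is n − rank(A − λI), which equals the number of Jordan blocks for λ):
  λ = -3: algebraic multiplicity = 1, geometric multiplicity = 1
  λ = 5: algebraic multiplicity = 3, geometric multiplicity = 2

Determining the block sizes for each eigenvalue:
  λ = -3: one block (gm = 1), so the single block has size am = 1 → block sizes [1]
  λ = 5: 2 blocks summing to 3 forces exactly one block of size 2 and the rest size 1 → block sizes [2, 1]

Assembling the blocks gives a Jordan form
J =
  [-3, 0, 0, 0]
  [ 0, 5, 1, 0]
  [ 0, 0, 5, 0]
  [ 0, 0, 0, 5]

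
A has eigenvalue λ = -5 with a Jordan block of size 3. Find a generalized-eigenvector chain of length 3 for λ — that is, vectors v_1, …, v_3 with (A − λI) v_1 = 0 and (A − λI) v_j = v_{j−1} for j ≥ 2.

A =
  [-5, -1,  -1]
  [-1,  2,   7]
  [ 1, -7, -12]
A Jordan chain for λ = -5 of length 3:
v_1 = (0, 1, -1)ᵀ
v_2 = (-1, 7, -7)ᵀ
v_3 = (0, 1, 0)ᵀ

Let N = A − (-5)·I. We want v_3 with N^3 v_3 = 0 but N^2 v_3 ≠ 0; then v_{j-1} := N · v_j for j = 3, …, 2.

Pick v_3 = (0, 1, 0)ᵀ.
Then v_2 = N · v_3 = (-1, 7, -7)ᵀ.
Then v_1 = N · v_2 = (0, 1, -1)ᵀ.

Sanity check: (A − (-5)·I) v_1 = (0, 0, 0)ᵀ = 0. ✓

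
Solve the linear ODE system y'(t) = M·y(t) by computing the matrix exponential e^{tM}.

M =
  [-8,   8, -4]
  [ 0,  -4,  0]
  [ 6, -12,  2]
e^{tM} =
  [-2*exp(-2*t) + 3*exp(-4*t), 4*exp(-2*t) - 4*exp(-4*t), -2*exp(-2*t) + 2*exp(-4*t)]
  [0, exp(-4*t), 0]
  [3*exp(-2*t) - 3*exp(-4*t), -6*exp(-2*t) + 6*exp(-4*t), 3*exp(-2*t) - 2*exp(-4*t)]

Strategy: write M = P · J · P⁻¹ where J is a Jordan canonical form, so e^{tM} = P · e^{tJ} · P⁻¹, and e^{tJ} can be computed block-by-block.

M has Jordan form
J =
  [-4,  0,  0]
  [ 0, -4,  0]
  [ 0,  0, -2]
(up to reordering of blocks).

Per-block formulas:
  For a 1×1 block at λ = -4: exp(t · [-4]) = [e^(-4t)].
  For a 1×1 block at λ = -2: exp(t · [-2]) = [e^(-2t)].

After assembling e^{tJ} and conjugating by P, we get:

e^{tM} =
  [-2*exp(-2*t) + 3*exp(-4*t), 4*exp(-2*t) - 4*exp(-4*t), -2*exp(-2*t) + 2*exp(-4*t)]
  [0, exp(-4*t), 0]
  [3*exp(-2*t) - 3*exp(-4*t), -6*exp(-2*t) + 6*exp(-4*t), 3*exp(-2*t) - 2*exp(-4*t)]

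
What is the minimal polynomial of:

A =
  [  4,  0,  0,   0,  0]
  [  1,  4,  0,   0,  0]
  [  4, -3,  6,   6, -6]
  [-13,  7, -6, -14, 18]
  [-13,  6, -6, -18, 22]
x^4 - 18*x^3 + 120*x^2 - 352*x + 384

The characteristic polynomial is χ_A(x) = (x - 6)*(x - 4)^4, so the eigenvalues are known. The minimal polynomial is
  m_A(x) = Π_λ (x − λ)^{k_λ}
where k_λ is the size of the *largest* Jordan block for λ (equivalently, the smallest k with (A − λI)^k v = 0 for every generalised eigenvector v of λ).

  λ = 4: largest Jordan block has size 3, contributing (x − 4)^3
  λ = 6: largest Jordan block has size 1, contributing (x − 6)

So m_A(x) = (x - 6)*(x - 4)^3 = x^4 - 18*x^3 + 120*x^2 - 352*x + 384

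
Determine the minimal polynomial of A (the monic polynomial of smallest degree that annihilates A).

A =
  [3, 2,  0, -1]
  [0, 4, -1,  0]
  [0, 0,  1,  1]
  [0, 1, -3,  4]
x^3 - 9*x^2 + 27*x - 27

The characteristic polynomial is χ_A(x) = (x - 3)^4, so the eigenvalues are known. The minimal polynomial is
  m_A(x) = Π_λ (x − λ)^{k_λ}
where k_λ is the size of the *largest* Jordan block for λ (equivalently, the smallest k with (A − λI)^k v = 0 for every generalised eigenvector v of λ).

  λ = 3: largest Jordan block has size 3, contributing (x − 3)^3

So m_A(x) = (x - 3)^3 = x^3 - 9*x^2 + 27*x - 27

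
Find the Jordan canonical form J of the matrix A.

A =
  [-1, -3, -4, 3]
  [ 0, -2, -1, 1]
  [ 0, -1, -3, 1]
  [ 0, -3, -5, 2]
J_3(-1) ⊕ J_1(-1)

The characteristic polynomial is
  det(x·I − A) = x^4 + 4*x^3 + 6*x^2 + 4*x + 1 = (x + 1)^4

Eigenvalues and multiplicities (the geometric multiplicity of λ is n − rank(A − λI), which equals the number of Jordan blocks for λ):
  λ = -1: algebraic multiplicity = 4, geometric multiplicity = 2

Determining the block sizes for each eigenvalue:
  λ = -1: with am = 4 and gm = 2, the partition is not yet determined (e.g. several partitions of 4 into 2 parts exist). Let N = A − (-1)·I. Computing rank(N^1) = 2, rank(N^2) = 1, rank(N^3) = 0; the number of blocks of size ≥ j is rank(N^{j−1}) − rank(N^j), giving [2, 1, 1]. So we have 1 block(s) of size 3, 1 block(s) of size 1 → block sizes [3, 1]

Assembling the blocks gives a Jordan form
J =
  [-1,  1,  0,  0]
  [ 0, -1,  1,  0]
  [ 0,  0, -1,  0]
  [ 0,  0,  0, -1]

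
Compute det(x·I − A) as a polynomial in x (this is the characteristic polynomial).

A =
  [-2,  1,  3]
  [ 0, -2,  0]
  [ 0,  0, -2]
x^3 + 6*x^2 + 12*x + 8

Expanding det(x·I − A) (e.g. by cofactor expansion or by noting that A is similar to its Jordan form J, which has the same characteristic polynomial as A) gives
  χ_A(x) = x^3 + 6*x^2 + 12*x + 8
which factors as (x + 2)^3. The eigenvalues (with algebraic multiplicities) are λ = -2 with multiplicity 3.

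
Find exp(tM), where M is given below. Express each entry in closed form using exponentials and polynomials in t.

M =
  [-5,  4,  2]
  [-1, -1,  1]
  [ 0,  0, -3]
e^{tM} =
  [-2*t*exp(-3*t) + exp(-3*t), 4*t*exp(-3*t), 2*t*exp(-3*t)]
  [-t*exp(-3*t), 2*t*exp(-3*t) + exp(-3*t), t*exp(-3*t)]
  [0, 0, exp(-3*t)]

Strategy: write M = P · J · P⁻¹ where J is a Jordan canonical form, so e^{tM} = P · e^{tJ} · P⁻¹, and e^{tJ} can be computed block-by-block.

M has Jordan form
J =
  [-3,  1,  0]
  [ 0, -3,  0]
  [ 0,  0, -3]
(up to reordering of blocks).

Per-block formulas:
  For a 1×1 block at λ = -3: exp(t · [-3]) = [e^(-3t)].
  For a 2×2 Jordan block J_2(-3): exp(t · J_2(-3)) = e^(-3t)·(I + t·N), where N is the 2×2 nilpotent shift.

After assembling e^{tJ} and conjugating by P, we get:

e^{tM} =
  [-2*t*exp(-3*t) + exp(-3*t), 4*t*exp(-3*t), 2*t*exp(-3*t)]
  [-t*exp(-3*t), 2*t*exp(-3*t) + exp(-3*t), t*exp(-3*t)]
  [0, 0, exp(-3*t)]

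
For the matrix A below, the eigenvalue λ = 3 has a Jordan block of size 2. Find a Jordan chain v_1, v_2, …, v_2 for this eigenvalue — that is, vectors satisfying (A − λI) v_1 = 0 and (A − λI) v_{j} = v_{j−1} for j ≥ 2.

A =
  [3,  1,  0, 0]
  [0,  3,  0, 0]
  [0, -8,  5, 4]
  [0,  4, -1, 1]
A Jordan chain for λ = 3 of length 2:
v_1 = (1, 0, -8, 4)ᵀ
v_2 = (0, 1, 0, 0)ᵀ

Let N = A − (3)·I. We want v_2 with N^2 v_2 = 0 but N^1 v_2 ≠ 0; then v_{j-1} := N · v_j for j = 2, …, 2.

Pick v_2 = (0, 1, 0, 0)ᵀ.
Then v_1 = N · v_2 = (1, 0, -8, 4)ᵀ.

Sanity check: (A − (3)·I) v_1 = (0, 0, 0, 0)ᵀ = 0. ✓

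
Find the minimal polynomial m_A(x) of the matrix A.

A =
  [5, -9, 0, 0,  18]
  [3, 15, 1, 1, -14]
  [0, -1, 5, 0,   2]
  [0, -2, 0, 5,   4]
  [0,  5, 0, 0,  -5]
x^3 - 15*x^2 + 75*x - 125

The characteristic polynomial is χ_A(x) = (x - 5)^5, so the eigenvalues are known. The minimal polynomial is
  m_A(x) = Π_λ (x − λ)^{k_λ}
where k_λ is the size of the *largest* Jordan block for λ (equivalently, the smallest k with (A − λI)^k v = 0 for every generalised eigenvector v of λ).

  λ = 5: largest Jordan block has size 3, contributing (x − 5)^3

So m_A(x) = (x - 5)^3 = x^3 - 15*x^2 + 75*x - 125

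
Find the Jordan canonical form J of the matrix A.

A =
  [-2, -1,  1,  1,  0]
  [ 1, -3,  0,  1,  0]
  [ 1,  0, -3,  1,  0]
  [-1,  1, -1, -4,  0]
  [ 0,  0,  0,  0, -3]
J_2(-3) ⊕ J_2(-3) ⊕ J_1(-3)

The characteristic polynomial is
  det(x·I − A) = x^5 + 15*x^4 + 90*x^3 + 270*x^2 + 405*x + 243 = (x + 3)^5

Eigenvalues and multiplicities (the geometric multiplicity of λ is n − rank(A − λI), which equals the number of Jordan blocks for λ):
  λ = -3: algebraic multiplicity = 5, geometric multiplicity = 3

Determining the block sizes for each eigenvalue:
  λ = -3: with am = 5 and gm = 3, the partition is not yet determined (e.g. several partitions of 5 into 3 parts exist). Let N = A − (-3)·I. Computing rank(N^1) = 2, rank(N^2) = 0; the number of blocks of size ≥ j is rank(N^{j−1}) − rank(N^j), giving [3, 2]. So we have 2 block(s) of size 2, 1 block(s) of size 1 → block sizes [2, 2, 1]

Assembling the blocks gives a Jordan form
J =
  [-3,  1,  0,  0,  0]
  [ 0, -3,  0,  0,  0]
  [ 0,  0, -3,  1,  0]
  [ 0,  0,  0, -3,  0]
  [ 0,  0,  0,  0, -3]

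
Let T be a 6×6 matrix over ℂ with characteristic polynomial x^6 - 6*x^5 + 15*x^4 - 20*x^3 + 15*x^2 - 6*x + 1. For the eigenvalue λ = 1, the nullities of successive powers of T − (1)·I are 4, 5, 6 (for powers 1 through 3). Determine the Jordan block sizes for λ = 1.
Block sizes for λ = 1: [3, 1, 1, 1]

From the dimensions of kernels of powers, the number of Jordan blocks of size at least j is d_j − d_{j−1} where d_j = dim ker(N^j) (with d_0 = 0). Computing the differences gives [4, 1, 1].
The number of blocks of size exactly k is (#blocks of size ≥ k) − (#blocks of size ≥ k + 1), so the partition is: 3 block(s) of size 1, 1 block(s) of size 3.
In nonincreasing order the block sizes are [3, 1, 1, 1].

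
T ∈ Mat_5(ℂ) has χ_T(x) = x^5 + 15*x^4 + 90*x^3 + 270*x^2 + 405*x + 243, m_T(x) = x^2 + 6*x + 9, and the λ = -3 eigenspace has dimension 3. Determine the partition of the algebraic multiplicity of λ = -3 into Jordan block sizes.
Block sizes for λ = -3: [2, 2, 1]

Step 1 — from the characteristic polynomial, algebraic multiplicity of λ = -3 is 5. From dim ker(T − (-3)·I) = 3, there are exactly 3 Jordan blocks for λ = -3.
Step 2 — from the minimal polynomial, the factor (x + 3)^2 tells us the largest block for λ = -3 has size 2.
Step 3 — with total size 5, 3 blocks, and largest block 2, the block sizes (in nonincreasing order) are [2, 2, 1].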